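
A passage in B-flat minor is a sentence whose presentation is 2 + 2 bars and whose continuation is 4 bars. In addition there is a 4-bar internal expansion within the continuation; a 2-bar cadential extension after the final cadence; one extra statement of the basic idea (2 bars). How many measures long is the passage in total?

Basic sentence: 2 + 2 + 4 = 8 bars.
8 (basic form) + 4 (internal expansion) + 2 (cadential extension) + 2 (extra statement) = 16.

16 measures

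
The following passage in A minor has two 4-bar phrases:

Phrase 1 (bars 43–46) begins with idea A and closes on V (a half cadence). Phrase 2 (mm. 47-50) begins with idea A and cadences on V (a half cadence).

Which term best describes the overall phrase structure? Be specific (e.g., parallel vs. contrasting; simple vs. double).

repeated phrase

Both phrases have the same opening (A) and the same cadence (half cadence): the second is a restatement, not a consequent, so this is a repeated phrase rather than a period.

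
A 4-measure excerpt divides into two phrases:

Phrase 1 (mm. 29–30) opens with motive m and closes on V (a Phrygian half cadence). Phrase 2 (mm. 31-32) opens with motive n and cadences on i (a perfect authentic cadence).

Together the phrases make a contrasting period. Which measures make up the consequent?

The phrase ending with the weaker cadence (Phrygian half cadence) is the antecedent; the one ending more conclusively (perfect authentic cadence) is the consequent. The consequent is measures 31–32.

measures 31–32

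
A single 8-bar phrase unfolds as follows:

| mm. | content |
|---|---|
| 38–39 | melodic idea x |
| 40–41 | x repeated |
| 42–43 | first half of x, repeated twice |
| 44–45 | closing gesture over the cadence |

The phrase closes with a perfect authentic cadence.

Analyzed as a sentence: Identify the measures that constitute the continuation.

After the presentation (measures 38–41), the continuation covers the fragmentation through the cadence: mm. 42–45.

measures 42–45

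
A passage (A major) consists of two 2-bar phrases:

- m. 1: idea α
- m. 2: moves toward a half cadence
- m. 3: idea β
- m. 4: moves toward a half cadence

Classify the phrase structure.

The second phrase closes with a half cadence, which is not stronger than the first phrase's half cadence; without a weak→strong cadential pair there is no antecedent–consequent relationship, so this is a phrase group rather than a period.

phrase group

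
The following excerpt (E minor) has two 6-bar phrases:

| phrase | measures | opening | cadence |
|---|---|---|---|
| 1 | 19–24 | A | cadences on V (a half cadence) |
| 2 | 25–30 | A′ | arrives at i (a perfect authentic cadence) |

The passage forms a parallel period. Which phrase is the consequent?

phrase 2

The phrase ending with the weaker cadence (half cadence) is the antecedent; the one ending more conclusively (perfect authentic cadence) is the consequent. The consequent is phrase 2.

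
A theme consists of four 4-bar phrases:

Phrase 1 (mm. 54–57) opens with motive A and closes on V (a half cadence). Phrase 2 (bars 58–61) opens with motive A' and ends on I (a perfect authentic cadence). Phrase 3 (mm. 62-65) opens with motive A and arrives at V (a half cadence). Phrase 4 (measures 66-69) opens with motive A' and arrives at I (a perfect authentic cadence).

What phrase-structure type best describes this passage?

The cadence pattern HC–PAC–HC–PAC is weak–strong twice, and phrases 3–4 restate phrases 1–2: a period heard twice, not a double period (which would end weakly at phrase 2).

repeated period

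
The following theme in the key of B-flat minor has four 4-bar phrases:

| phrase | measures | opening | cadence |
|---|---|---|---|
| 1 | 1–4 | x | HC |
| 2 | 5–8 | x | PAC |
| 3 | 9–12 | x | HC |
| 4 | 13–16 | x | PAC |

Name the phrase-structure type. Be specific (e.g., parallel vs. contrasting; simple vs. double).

The cadence pattern HC–PAC–HC–PAC is weak–strong twice, and phrases 3–4 restate phrases 1–2: a period heard twice, not a double period (which would end weakly at phrase 2).

repeated period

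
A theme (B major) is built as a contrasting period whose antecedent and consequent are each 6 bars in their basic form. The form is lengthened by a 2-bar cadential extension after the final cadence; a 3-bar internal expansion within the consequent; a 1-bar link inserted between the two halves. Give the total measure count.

Basic contrasting period: 6 + 6 = 12 bars.
12 (basic form) + 2 (cadential extension) + 3 (internal expansion) + 1 (link) = 18.

18 measures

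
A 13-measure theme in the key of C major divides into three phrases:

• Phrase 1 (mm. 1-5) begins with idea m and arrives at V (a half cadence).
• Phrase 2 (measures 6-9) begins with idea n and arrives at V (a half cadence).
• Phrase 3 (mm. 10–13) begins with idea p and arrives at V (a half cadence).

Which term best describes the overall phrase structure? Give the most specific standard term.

The final phrase closes with a half cadence, which is not stronger than the preceding half cadence; the 3 phrases lack an overall antecedent–consequent design and so form a phrase group.

phrase group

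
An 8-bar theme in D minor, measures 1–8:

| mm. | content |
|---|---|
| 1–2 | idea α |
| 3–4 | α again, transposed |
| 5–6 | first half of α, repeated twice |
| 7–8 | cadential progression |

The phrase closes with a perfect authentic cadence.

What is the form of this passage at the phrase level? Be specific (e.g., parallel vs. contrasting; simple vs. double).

sentence

Basic idea (mm. 1–2) + its repetition (mm. 3-4) form the presentation; fragmentation and cadence (mm. 5–8) form the continuation — the 8-bar whole is a sentence.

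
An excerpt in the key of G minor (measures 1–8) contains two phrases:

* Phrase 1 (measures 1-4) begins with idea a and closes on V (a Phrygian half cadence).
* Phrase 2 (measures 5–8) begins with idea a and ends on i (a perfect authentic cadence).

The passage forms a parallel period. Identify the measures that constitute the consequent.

measures 5–8

The antecedent is the phrase ending with the weaker cadence (Phrygian half cadence, phrase 1) and the consequent the one ending more conclusively (perfect authentic cadence, phrase 2); the consequent is mm. 5–8.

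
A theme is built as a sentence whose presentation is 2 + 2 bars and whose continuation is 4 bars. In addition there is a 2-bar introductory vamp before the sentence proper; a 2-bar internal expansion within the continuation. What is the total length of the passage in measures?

12 measures

Basic sentence: 2 + 2 + 4 = 8 bars.
8 (basic form) + 2 (introduction) + 2 (internal expansion) = 12.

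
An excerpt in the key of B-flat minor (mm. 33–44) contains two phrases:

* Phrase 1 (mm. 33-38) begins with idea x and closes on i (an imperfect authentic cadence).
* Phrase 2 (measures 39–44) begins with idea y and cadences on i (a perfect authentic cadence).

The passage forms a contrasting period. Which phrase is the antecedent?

The phrase ending with the weaker cadence (imperfect authentic cadence) is the antecedent; the one ending more conclusively (perfect authentic cadence) is the consequent. The antecedent is phrase 1.

phrase 1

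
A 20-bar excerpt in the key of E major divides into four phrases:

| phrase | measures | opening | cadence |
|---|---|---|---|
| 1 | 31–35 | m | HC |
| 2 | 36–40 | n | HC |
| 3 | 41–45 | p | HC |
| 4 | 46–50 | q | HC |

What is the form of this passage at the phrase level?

phrase group

Phrase 4 ends with a half cadence, no stronger than phrase 2's half cadence, so the four phrases do not form a double period; nor do phrases 3–4 duplicate 1–2, so it is not a repeated period. With no phrase reaching a conclusive cadence, the passage is a phrase group.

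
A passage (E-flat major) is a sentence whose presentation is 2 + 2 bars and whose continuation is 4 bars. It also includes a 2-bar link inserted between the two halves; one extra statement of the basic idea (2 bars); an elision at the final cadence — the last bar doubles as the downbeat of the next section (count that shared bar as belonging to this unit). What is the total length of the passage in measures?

Basic sentence: 2 + 2 + 4 = 8 bars.
8 (basic form) + 2 (link) + 2 (extra statement) = 12.
The elision shares a bar with the next section but does not change this unit's count.

12 measures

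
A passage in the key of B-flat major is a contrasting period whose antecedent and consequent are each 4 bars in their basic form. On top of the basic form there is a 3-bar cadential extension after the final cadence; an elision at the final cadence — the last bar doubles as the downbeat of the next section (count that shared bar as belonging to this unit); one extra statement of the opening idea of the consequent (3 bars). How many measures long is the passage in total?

Basic contrasting period: 4 + 4 = 8 bars.
8 (basic form) + 3 (cadential extension) + 3 (extra statement) = 14.
The elision shares a bar with the next section but does not change this unit's count.

14 measures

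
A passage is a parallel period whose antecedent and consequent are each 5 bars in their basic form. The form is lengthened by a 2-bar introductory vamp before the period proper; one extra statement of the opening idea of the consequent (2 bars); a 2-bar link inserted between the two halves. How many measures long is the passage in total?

16 measures

Basic parallel period: 5 + 5 = 10 bars.
10 (basic form) + 2 (introduction) + 2 (extra statement) + 2 (link) = 16.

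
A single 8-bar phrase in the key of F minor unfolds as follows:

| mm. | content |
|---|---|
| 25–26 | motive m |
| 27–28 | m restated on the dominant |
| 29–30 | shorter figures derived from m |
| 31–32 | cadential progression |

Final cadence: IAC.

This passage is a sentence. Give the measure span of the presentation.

The presentation of a sentence is the basic idea (mm. 25–26) plus its repetition (bars 27–28); the presentation is therefore measures 25-28.

measures 25–28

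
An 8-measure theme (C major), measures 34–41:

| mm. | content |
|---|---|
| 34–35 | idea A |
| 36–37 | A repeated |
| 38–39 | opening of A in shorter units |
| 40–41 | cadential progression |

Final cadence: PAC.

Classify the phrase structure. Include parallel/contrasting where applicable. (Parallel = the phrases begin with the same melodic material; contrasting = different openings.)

Basic idea (mm. 34–35) + its repetition (mm. 36–37) form the presentation; fragmentation and cadence (bars 38–41) form the continuation — the 8-bar whole is a sentence.

sentence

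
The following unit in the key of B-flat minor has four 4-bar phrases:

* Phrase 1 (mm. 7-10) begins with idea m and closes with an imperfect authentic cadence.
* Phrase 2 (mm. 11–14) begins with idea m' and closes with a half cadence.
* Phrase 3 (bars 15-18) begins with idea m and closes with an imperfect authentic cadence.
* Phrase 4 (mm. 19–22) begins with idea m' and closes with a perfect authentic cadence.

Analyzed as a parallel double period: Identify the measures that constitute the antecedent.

measures 7–14

In a double period the four phrases pair into a large antecedent (phrases 1–2, ending half cadence) and a large consequent (phrases 3–4, ending perfect authentic cadence). The antecedent spans mm. 7–14.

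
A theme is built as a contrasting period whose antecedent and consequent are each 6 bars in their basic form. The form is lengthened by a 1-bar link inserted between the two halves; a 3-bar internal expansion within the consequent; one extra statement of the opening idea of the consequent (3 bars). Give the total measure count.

Basic contrasting period: 6 + 6 = 12 bars.
12 (basic form) + 1 (link) + 3 (internal expansion) + 3 (extra statement) = 19.

19 measures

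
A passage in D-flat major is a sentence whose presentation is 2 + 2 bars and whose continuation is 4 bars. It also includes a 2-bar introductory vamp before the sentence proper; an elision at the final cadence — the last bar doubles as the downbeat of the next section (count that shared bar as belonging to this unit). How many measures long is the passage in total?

Basic sentence: 2 + 2 + 4 = 8 bars.
8 (basic form) + 2 (introduction) = 10.
The elision shares a bar with the next section but does not change this unit's count.

10 measures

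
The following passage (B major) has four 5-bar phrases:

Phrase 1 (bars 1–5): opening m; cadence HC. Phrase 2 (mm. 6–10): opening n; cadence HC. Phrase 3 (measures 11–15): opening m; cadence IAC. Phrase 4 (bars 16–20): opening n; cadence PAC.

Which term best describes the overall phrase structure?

Four phrases in two halves: the first half (bars 1–10) ends with a half cadence, the second (bars 11–20) with a perfect authentic cadence — a large antecedent–consequent pair, i.e. a double period.
Phrase 3 begins with the same material as phrase 1, making it parallel.

parallel double period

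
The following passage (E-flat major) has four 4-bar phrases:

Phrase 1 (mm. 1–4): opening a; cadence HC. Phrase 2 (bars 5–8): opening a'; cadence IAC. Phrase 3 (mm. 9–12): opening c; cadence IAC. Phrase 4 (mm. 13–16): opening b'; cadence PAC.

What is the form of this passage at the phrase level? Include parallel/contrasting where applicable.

Four phrases in two halves: the first half (mm. 1–8) ends with an imperfect authentic cadence, the second (measures 9-16) with a perfect authentic cadence — a large antecedent–consequent pair, i.e. a double period.
Phrase 3 begins with different material from phrase 1, making it contrasting.

contrasting double period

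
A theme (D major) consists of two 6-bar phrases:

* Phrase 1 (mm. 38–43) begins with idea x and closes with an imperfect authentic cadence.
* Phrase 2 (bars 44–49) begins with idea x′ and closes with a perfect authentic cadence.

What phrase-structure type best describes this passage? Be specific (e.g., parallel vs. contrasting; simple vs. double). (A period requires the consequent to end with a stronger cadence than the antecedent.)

parallel period

Phrase 1 ends with an imperfect authentic cadence (weaker) and phrase 2 with a perfect authentic cadence (stronger): antecedent + consequent = a period.
The two phrases open with the same material (x / x′), so the period is parallel.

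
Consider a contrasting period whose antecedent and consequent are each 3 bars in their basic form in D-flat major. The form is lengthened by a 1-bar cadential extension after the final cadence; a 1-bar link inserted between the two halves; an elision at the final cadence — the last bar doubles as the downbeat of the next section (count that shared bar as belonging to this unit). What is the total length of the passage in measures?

8 measures

Basic contrasting period: 3 + 3 = 6 bars.
6 (basic form) + 1 (cadential extension) + 1 (link) = 8.
The elision shares a bar with the next section but does not change this unit's count.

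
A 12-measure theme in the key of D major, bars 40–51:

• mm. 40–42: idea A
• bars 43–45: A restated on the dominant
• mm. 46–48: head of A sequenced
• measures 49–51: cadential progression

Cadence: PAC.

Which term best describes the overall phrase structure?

sentence

Basic idea (mm. 40-42) + its repetition (mm. 43-45) form the presentation; fragmentation and cadence (mm. 46–51) form the continuation — the 12-bar whole is a sentence.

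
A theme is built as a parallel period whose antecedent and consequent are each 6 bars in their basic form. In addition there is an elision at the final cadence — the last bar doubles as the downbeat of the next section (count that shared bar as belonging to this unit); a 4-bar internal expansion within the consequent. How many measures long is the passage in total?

16 measures

Basic parallel period: 6 + 6 = 12 bars.
12 (basic form) + 4 (internal expansion) = 16.
The elision shares a bar with the next section but does not change this unit's count.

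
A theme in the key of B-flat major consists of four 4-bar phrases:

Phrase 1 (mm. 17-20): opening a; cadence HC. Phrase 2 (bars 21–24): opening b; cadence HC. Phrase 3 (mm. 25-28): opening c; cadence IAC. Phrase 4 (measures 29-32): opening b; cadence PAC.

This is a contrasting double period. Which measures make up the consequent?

In a double period the first pair of phrases (ending half cadence) is the large antecedent and the second pair (ending perfect authentic cadence) is the large consequent; the consequent is measures 25–32.

measures 25–32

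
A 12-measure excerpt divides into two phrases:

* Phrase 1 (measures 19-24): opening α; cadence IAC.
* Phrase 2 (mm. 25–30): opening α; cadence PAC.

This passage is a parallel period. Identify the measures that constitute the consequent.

The antecedent is the phrase ending with the weaker cadence (imperfect authentic cadence, phrase 1) and the consequent the one ending more conclusively (perfect authentic cadence, phrase 2); the consequent is bars 25–30.

measures 25–30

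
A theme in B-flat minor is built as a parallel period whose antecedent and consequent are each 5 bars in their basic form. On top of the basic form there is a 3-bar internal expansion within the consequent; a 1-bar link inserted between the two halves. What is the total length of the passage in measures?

14 measures

Basic parallel period: 5 + 5 = 10 bars.
10 (basic form) + 3 (internal expansion) + 1 (link) = 14.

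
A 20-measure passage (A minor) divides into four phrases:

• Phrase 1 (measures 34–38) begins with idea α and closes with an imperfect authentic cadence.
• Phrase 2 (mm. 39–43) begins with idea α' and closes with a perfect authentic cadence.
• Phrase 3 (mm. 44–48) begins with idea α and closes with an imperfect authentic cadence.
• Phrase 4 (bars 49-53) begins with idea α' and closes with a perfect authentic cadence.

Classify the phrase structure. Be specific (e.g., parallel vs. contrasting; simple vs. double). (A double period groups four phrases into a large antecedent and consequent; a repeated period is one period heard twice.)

repeated period

The cadence pattern IAC–PAC–IAC–PAC is weak–strong twice, and phrases 3–4 restate phrases 1–2: a period heard twice, not a double period (which would end weakly at phrase 2).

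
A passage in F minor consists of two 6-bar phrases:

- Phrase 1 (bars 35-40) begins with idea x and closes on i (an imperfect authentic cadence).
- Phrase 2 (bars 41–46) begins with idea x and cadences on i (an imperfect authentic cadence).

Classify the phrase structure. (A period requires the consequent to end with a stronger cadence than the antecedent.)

Both phrases have the same opening (x) and the same cadence (imperfect authentic cadence): the second is a restatement, not a consequent, so this is a repeated phrase rather than a period.

repeated phrase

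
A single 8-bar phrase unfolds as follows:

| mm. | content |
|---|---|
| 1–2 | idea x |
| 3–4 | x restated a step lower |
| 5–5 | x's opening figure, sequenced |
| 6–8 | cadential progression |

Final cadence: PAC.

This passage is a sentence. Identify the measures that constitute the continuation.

measures 5–8

After the presentation (mm. 1–4), the continuation covers the fragmentation through the cadence: mm. 5–8.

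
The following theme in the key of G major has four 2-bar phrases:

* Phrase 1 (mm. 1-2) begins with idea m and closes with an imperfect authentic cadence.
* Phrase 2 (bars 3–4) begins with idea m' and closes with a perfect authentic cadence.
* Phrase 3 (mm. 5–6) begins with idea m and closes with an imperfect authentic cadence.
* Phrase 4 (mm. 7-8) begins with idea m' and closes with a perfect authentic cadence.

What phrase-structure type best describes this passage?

repeated period

The cadence pattern IAC–PAC–IAC–PAC is weak–strong twice, and phrases 3–4 restate phrases 1–2: a period heard twice, not a double period (which would end weakly at phrase 2).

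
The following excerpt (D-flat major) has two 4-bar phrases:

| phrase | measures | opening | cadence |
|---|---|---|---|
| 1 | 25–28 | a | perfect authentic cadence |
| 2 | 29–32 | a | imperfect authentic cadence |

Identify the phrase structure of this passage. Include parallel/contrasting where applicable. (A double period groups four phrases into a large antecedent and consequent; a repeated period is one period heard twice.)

phrase group

The second phrase closes with an imperfect authentic cadence, which is not stronger than the first phrase's perfect authentic cadence; without a weak→strong cadential pair there is no antecedent–consequent relationship, so this is a phrase group rather than a period.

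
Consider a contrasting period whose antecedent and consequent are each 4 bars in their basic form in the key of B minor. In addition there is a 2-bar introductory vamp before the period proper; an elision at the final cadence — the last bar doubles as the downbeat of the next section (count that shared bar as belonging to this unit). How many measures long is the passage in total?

10 measures

Basic contrasting period: 4 + 4 = 8 bars.
8 (basic form) + 2 (introduction) = 10.
The elision shares a bar with the next section but does not change this unit's count.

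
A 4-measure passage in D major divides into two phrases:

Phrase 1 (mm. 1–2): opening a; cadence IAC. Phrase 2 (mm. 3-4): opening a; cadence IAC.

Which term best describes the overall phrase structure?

Both phrases have the same opening (a) and the same cadence (imperfect authentic cadence): the second is a restatement, not a consequent, so this is a repeated phrase rather than a period.

repeated phrase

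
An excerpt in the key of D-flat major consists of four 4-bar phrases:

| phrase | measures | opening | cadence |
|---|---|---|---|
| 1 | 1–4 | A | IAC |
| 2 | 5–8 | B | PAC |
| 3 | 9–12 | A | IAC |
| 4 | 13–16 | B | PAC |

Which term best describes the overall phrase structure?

The cadence pattern IAC–PAC–IAC–PAC is weak–strong twice, and phrases 3–4 restate phrases 1–2: a period heard twice, not a double period (which would end weakly at phrase 2).

repeated period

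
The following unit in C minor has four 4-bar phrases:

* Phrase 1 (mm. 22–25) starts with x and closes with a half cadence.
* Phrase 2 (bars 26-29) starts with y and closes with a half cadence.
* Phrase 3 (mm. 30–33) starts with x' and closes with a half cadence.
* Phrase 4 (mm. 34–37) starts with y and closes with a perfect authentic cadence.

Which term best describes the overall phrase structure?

parallel double period

Four phrases in two halves: the first half (bars 22–29) ends with a half cadence, the second (mm. 30–37) with a perfect authentic cadence — a large antecedent–consequent pair, i.e. a double period.
Phrase 3 begins with the same material as phrase 1, making it parallel.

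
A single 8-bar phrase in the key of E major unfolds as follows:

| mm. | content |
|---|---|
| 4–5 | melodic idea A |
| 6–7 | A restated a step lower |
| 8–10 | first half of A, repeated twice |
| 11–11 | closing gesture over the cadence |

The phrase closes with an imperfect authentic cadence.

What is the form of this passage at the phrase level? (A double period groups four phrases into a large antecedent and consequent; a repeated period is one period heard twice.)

sentence

Basic idea (mm. 4-5) + its repetition (mm. 6–7) form the presentation; fragmentation and cadence (bars 8–11) form the continuation — the 8-bar whole is a sentence.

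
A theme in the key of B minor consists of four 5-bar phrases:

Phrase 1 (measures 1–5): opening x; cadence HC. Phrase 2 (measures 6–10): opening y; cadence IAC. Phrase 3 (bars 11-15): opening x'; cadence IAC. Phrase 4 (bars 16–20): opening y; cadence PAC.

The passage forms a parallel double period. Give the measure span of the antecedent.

In a double period the four phrases pair into a large antecedent (phrases 1–2, ending imperfect authentic cadence) and a large consequent (phrases 3–4, ending perfect authentic cadence). The antecedent spans mm. 1–10.

measures 1–10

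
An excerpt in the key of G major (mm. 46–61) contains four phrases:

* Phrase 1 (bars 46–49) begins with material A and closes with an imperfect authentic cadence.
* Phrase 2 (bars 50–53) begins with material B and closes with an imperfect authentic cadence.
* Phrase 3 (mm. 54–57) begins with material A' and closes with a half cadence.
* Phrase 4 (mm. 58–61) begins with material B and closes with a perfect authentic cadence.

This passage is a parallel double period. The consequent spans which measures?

measures 54–61

In a double period the four phrases pair into a large antecedent (phrases 1–2, ending imperfect authentic cadence) and a large consequent (phrases 3–4, ending perfect authentic cadence). The consequent spans measures 54–61.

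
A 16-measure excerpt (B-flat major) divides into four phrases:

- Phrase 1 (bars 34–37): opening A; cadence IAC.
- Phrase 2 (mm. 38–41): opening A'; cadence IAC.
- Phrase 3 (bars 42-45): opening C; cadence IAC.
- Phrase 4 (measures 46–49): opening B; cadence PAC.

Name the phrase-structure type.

Four phrases in two halves: the first half (bars 34–41) ends with an imperfect authentic cadence, the second (mm. 42-49) with a perfect authentic cadence — a large antecedent–consequent pair, i.e. a double period.
Phrase 3 begins with different material from phrase 1, making it contrasting.

contrasting double period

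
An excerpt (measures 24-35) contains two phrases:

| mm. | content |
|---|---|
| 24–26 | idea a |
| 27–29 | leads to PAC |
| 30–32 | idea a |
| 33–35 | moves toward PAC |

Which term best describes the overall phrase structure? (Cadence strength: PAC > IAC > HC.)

Both phrases have the same opening (a) and the same cadence (perfect authentic cadence): the second is a restatement, not a consequent, so this is a repeated phrase rather than a period.

repeated phrase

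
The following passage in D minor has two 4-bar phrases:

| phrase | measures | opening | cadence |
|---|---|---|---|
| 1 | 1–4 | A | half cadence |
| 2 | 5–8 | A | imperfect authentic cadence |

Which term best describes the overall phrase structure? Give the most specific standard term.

parallel period

Phrase 1 ends with a half cadence (weaker) and phrase 2 with an imperfect authentic cadence (stronger): antecedent + consequent = a period.
The two phrases open with the same material (A / A), so the period is parallel.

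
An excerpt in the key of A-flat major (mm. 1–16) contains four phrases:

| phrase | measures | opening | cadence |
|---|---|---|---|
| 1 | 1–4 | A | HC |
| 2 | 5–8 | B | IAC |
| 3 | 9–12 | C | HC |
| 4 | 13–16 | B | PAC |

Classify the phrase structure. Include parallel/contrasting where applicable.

contrasting double period

Four phrases in two halves: the first half (mm. 1–8) ends with an imperfect authentic cadence, the second (bars 9-16) with a perfect authentic cadence — a large antecedent–consequent pair, i.e. a double period.
Phrase 3 begins with different material from phrase 1, making it contrasting.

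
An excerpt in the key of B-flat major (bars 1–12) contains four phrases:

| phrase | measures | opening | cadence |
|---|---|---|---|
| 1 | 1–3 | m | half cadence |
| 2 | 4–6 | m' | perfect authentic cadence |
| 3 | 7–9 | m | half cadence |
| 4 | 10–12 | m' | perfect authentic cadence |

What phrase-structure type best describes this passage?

repeated period

The cadence pattern HC–PAC–HC–PAC is weak–strong twice, and phrases 3–4 restate phrases 1–2: a period heard twice, not a double period (which would end weakly at phrase 2).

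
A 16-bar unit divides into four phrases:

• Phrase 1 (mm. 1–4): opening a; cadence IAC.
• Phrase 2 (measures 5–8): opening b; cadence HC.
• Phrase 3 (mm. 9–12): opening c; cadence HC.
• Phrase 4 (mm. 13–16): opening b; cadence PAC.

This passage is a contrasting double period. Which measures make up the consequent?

measures 9–16

In a double period the four phrases pair into a large antecedent (phrases 1–2, ending half cadence) and a large consequent (phrases 3–4, ending perfect authentic cadence). The consequent spans mm. 9–16.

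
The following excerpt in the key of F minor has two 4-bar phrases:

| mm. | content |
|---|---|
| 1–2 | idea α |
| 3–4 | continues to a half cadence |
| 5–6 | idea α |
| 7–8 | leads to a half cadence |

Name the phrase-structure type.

repeated phrase

Both phrases have the same opening (α) and the same cadence (half cadence): the second is a restatement, not a consequent, so this is a repeated phrase rather than a period.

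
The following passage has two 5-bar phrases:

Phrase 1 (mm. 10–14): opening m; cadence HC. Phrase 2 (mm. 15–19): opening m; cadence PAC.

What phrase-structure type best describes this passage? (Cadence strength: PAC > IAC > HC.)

parallel period

Phrase 1 ends with a half cadence (weaker) and phrase 2 with a perfect authentic cadence (stronger): antecedent + consequent = a period.
The two phrases open with the same material (m / m), so the period is parallel.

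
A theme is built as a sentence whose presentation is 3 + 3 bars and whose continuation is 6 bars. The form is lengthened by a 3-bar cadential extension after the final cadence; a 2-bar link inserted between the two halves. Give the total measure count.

17 measures

Basic sentence: 3 + 3 + 6 = 12 bars.
12 (basic form) + 3 (cadential extension) + 2 (link) = 17.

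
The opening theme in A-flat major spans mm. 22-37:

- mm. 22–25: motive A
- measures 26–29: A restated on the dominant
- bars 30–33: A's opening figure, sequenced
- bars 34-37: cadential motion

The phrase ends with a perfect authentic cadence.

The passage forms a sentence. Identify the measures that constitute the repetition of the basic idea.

The presentation of a sentence is the basic idea (mm. 22–25) plus its repetition (bars 26–29); the repetition of the basic idea is therefore measures 26–29.

measures 26–29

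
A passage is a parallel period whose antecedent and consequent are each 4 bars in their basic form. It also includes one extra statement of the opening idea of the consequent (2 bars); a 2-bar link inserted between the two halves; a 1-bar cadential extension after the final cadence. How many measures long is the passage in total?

13 measures

Basic parallel period: 4 + 4 = 8 bars.
8 (basic form) + 2 (extra statement) + 2 (link) + 1 (cadential extension) = 13.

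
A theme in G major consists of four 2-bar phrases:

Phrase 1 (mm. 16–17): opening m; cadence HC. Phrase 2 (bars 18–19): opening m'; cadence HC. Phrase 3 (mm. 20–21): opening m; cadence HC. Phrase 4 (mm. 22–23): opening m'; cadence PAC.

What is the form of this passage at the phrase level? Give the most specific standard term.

parallel double period

Four phrases in two halves: the first half (mm. 16-19) ends with a half cadence, the second (mm. 20–23) with a perfect authentic cadence — a large antecedent–consequent pair, i.e. a double period.
Phrase 3 begins with the same material as phrase 1, making it parallel.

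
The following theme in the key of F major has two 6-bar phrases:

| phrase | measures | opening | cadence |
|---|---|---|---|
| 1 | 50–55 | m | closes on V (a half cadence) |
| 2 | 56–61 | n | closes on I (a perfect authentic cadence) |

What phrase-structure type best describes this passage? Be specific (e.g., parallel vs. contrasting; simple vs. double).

contrasting period

Phrase 1 ends with a half cadence (weaker) and phrase 2 with a perfect authentic cadence (stronger): antecedent + consequent = a period.
The two phrases open with different material (m / n), so the period is contrasting.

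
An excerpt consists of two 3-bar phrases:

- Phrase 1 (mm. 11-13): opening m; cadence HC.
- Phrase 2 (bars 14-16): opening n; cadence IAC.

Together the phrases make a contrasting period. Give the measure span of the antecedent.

measures 11–13

The phrase ending with the weaker cadence (half cadence) is the antecedent; the one ending more conclusively (imperfect authentic cadence) is the consequent. The antecedent is measures 11–13.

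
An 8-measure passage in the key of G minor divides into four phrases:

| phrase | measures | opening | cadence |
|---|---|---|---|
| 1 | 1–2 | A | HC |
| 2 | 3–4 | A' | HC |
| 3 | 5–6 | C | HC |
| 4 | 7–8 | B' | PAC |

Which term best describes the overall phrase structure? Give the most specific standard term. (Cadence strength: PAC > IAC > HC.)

Four phrases in two halves: the first half (measures 1–4) ends with a half cadence, the second (bars 5–8) with a perfect authentic cadence — a large antecedent–consequent pair, i.e. a double period.
Phrase 3 begins with different material from phrase 1, making it contrasting.

contrasting double period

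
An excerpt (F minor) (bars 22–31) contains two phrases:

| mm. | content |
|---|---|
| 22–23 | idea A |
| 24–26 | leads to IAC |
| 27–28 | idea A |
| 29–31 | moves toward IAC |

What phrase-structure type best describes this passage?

repeated phrase

Both phrases have the same opening (A) and the same cadence (imperfect authentic cadence): the second is a restatement, not a consequent, so this is a repeated phrase rather than a period.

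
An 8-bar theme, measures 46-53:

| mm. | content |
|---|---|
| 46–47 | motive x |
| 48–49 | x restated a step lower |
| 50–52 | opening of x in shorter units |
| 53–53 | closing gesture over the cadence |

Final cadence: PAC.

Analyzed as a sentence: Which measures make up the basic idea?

measures 46–47

The presentation of a sentence is the basic idea (mm. 46–47) plus its repetition (measures 48-49); the basic idea is therefore measures 46-47.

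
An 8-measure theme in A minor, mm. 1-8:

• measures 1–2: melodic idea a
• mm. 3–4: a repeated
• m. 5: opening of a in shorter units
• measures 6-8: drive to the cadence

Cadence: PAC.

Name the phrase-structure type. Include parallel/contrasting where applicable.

Basic idea (measures 1-2) + its repetition (bars 3-4) form the presentation; fragmentation and cadence (mm. 5–8) form the continuation — the 8-bar whole is a sentence.

sentence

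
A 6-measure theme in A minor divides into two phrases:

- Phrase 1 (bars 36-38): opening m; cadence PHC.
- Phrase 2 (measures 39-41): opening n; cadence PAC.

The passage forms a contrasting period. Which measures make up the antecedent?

measures 36–38

The phrase ending with the weaker cadence (Phrygian half cadence) is the antecedent; the one ending more conclusively (perfect authentic cadence) is the consequent. The antecedent is measures 36–38.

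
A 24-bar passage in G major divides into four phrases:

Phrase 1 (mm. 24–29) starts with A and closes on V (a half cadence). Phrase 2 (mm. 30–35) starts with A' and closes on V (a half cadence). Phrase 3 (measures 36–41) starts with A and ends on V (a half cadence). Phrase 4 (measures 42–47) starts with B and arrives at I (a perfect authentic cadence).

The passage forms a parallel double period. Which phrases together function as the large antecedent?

phrases 1 and 2

In a double period the first pair of phrases (ending half cadence) is the large antecedent and the second pair (ending perfect authentic cadence) is the large consequent; the antecedent is phrases 1 and 2.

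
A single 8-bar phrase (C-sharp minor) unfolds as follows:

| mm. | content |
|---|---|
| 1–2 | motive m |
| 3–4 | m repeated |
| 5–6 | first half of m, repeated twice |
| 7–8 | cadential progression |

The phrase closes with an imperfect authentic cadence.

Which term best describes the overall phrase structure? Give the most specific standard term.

Basic idea (measures 1–2) + its repetition (measures 3-4) form the presentation; fragmentation and cadence (mm. 5–8) form the continuation — the 8-bar whole is a sentence.

sentence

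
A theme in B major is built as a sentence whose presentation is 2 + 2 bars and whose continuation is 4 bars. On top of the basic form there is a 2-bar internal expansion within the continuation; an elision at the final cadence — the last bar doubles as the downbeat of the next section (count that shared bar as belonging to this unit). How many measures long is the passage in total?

Basic sentence: 2 + 2 + 4 = 8 bars.
8 (basic form) + 2 (internal expansion) = 10.
The elision shares a bar with the next section but does not change this unit's count.

10 measures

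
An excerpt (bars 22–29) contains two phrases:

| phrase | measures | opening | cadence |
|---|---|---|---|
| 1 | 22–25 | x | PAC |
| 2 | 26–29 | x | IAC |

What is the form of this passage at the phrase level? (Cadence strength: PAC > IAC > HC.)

phrase group

The second phrase closes with an imperfect authentic cadence, which is not stronger than the first phrase's perfect authentic cadence; without a weak→strong cadential pair there is no antecedent–consequent relationship, so this is a phrase group rather than a period.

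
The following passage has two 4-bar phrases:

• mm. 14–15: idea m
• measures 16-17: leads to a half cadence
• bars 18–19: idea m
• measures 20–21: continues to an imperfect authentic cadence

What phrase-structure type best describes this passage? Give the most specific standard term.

Phrase 1 ends with a half cadence (weaker) and phrase 2 with an imperfect authentic cadence (stronger): antecedent + consequent = a period.
The two phrases open with the same material (m / m), so the period is parallel.

parallel period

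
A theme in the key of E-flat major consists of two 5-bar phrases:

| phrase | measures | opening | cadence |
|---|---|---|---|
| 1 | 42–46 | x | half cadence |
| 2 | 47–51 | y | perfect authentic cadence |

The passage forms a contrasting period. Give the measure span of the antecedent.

The phrase ending with the weaker cadence (half cadence) is the antecedent; the one ending more conclusively (perfect authentic cadence) is the consequent. The antecedent is measures 42–46.

measures 42–46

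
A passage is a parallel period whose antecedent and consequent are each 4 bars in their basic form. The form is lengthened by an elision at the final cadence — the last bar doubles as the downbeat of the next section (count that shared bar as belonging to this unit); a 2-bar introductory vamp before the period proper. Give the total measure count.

Basic parallel period: 4 + 4 = 8 bars.
8 (basic form) + 2 (introduction) = 10.
The elision shares a bar with the next section but does not change this unit's count.

10 measures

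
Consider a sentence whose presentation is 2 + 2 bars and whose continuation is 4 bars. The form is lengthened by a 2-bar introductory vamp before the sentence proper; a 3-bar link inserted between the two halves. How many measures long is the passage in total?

Basic sentence: 2 + 2 + 4 = 8 bars.
8 (basic form) + 2 (introduction) + 3 (link) = 13.

13 measures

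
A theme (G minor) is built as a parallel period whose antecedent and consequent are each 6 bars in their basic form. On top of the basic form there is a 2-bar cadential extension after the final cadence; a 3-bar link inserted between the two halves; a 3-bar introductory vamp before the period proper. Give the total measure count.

20 measures

Basic parallel period: 6 + 6 = 12 bars.
12 (basic form) + 2 (cadential extension) + 3 (link) + 3 (introduction) = 20.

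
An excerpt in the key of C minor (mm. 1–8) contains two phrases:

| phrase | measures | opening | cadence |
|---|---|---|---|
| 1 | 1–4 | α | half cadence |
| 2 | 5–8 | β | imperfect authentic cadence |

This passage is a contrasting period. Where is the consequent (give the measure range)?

measures 5–8

The antecedent is the phrase ending with the weaker cadence (half cadence, phrase 1) and the consequent the one ending more conclusively (imperfect authentic cadence, phrase 2); the consequent is bars 5-8.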